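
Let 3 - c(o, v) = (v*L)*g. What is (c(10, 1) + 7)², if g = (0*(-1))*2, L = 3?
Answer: 100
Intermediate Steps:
g = 0 (g = 0*2 = 0)
c(o, v) = 3 (c(o, v) = 3 - v*3*0 = 3 - 3*v*0 = 3 - 1*0 = 3 + 0 = 3)
(c(10, 1) + 7)² = (3 + 7)² = 10² = 100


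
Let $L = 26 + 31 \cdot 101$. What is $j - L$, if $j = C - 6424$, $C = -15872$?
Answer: $-25453$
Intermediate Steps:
$L = 3157$ ($L = 26 + 3131 = 3157$)
$j = -22296$ ($j = -15872 - 6424 = -22296$)
$j - L = -22296 - 3157 = -25453$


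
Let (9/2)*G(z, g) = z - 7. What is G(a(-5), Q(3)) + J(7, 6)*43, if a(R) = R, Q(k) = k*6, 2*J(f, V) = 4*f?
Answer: 1798/3 ≈ 599.33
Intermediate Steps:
J(f, V) = 2*f (J(f, V) = (4*f)/2 = 2*f)
Q(k) = 6*k
G(z, g) = -14/9 + 2*z/9 (G(z, g) = 2*(z - 7)/9 = 2*(-7 + z)/9 = -14/9 + 2*z/9)
G(a(-5), Q(3)) + J(7, 6)*43 = (-14/9 + (2/9)*(-5)) + (2*7)*43 = (-14/9 - 10/9) + 14*43 = -8/3 + 602 = 1798/3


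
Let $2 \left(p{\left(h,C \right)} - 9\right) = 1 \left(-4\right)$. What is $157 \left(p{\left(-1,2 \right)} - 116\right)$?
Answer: $-17113$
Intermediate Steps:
$p{\left(h,C \right)} = 7$ ($p{\left(h,C \right)} = 9 + \frac{1 \left(-4\right)}{2} = 9 + \frac{1}{2} \left(-4\right) = 9 - 2 = 7$)
$157 \left(p{\left(-1,2 \right)} - 116\right) = 157 \left(7 - 116\right) = 157 \left(-109\right) = -17113$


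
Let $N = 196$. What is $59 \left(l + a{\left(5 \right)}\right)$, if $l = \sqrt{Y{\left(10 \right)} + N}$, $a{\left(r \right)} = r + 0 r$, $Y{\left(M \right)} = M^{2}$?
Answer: $295 + 118 \sqrt{74} \approx 1310.1$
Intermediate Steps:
$a{\left(r \right)} = r$ ($a{\left(r \right)} = r + 0 = r$)
$l = 2 \sqrt{74}$ ($l = \sqrt{10^{2} + 196} = \sqrt{100 + 196} = \sqrt{296} = 2 \sqrt{74} \approx 17.205$)
$59 \left(l + a{\left(5 \right)}\right) = 59 \left(2 \sqrt{74} + 5\right) = 59 \left(5 + 2 \sqrt{74}\right) = 295 + 118 \sqrt{74}$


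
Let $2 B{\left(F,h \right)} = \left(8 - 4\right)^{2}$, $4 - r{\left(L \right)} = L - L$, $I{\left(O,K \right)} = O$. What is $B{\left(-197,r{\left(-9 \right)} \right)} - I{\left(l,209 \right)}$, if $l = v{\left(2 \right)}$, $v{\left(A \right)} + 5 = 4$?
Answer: $9$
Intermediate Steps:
$v{\left(A \right)} = -1$ ($v{\left(A \right)} = -5 + 4 = -1$)
$l = -1$
$r{\left(L \right)} = 4$ ($r{\left(L \right)} = 4 - \left(L - L\right) = 4 - 0 = 4 + 0 = 4$)
$B{\left(F,h \right)} = 8$ ($B{\left(F,h \right)} = \frac{\left(8 - 4\right)^{2}}{2} = \frac{4^{2}}{2} = \frac{1}{2} \cdot 16 = 8$)
$B{\left(-197,r{\left(-9 \right)} \right)} - I{\left(l,209 \right)} = 8 - -1 = 8 + 1 = 9$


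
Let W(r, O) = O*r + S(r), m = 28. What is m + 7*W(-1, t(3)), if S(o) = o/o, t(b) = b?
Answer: 14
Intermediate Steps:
S(o) = 1
W(r, O) = 1 + O*r (W(r, O) = O*r + 1 = 1 + O*r)
m + 7*W(-1, t(3)) = 28 + 7*(1 + 3*(-1)) = 28 + 7*(1 - 3) = 28 + 7*(-2) = 28 - 14 = 14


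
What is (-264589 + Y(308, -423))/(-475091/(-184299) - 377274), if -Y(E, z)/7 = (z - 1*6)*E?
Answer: -24339816033/13906149167 ≈ -1.7503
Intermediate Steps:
Y(E, z) = -7*E*(-6 + z) (Y(E, z) = -7*(z - 1*6)*E = -7*(z - 6)*E = -7*(-6 + z)*E = -7*E*(-6 + z))
(-264589 + Y(308, -423))/(-475091/(-184299) - 377274) = (-264589 + 7*308*(6 - 1*(-423)))/(-475091/(-184299) - 377274) = (-264589 + 7*308*(6 + 423))/(-475091*(-1/184299) - 377274) = (-264589 + 7*308*429)/(475091/184299 - 377274) = (-264589 + 924924)/(-69530745835/184299) = 660335*(-184299/69530745835) = -24339816033/13906149167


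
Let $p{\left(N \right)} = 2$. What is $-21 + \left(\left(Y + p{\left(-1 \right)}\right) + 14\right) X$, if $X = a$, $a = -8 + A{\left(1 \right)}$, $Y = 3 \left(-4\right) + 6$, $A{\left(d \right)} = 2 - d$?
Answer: $-91$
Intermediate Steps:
$Y = -6$ ($Y = -12 + 6 = -6$)
$a = -7$ ($a = -8 + \left(2 - 1\right) = -8 + 1 = -7$)
$X = -7$
$-21 + \left(\left(Y + p{\left(-1 \right)}\right) + 14\right) X = -21 + \left(\left(-6 + 2\right) + 14\right) \left(-7\right) = -21 + \left(-4 + 14\right) \left(-7\right) = -21 + 10 \left(-7\right) = -21 - 70 = -91$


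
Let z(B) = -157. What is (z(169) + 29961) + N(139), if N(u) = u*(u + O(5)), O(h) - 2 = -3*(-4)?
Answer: 51071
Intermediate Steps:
O(h) = 14 (O(h) = 2 - 3*(-4) = 2 + 12 = 14)
N(u) = u*(14 + u) (N(u) = u*(u + 14) = u*(14 + u))
(z(169) + 29961) + N(139) = (-157 + 29961) + 139*(14 + 139) = 29804 + 139*153 = 29804 + 21267 = 51071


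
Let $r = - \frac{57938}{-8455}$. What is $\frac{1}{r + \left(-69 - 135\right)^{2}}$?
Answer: $\frac{8455}{351921218} \approx 2.4025 \cdot 10^{-5}$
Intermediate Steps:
$r = \frac{57938}{8455}$ ($r = \left(-57938\right) \left(- \frac{1}{8455}\right) = \frac{57938}{8455} \approx 6.8525$)
$\frac{1}{r + \left(-69 - 135\right)^{2}} = \frac{1}{\frac{57938}{8455} + \left(-69 - 135\right)^{2}} = \frac{1}{\frac{57938}{8455} + \left(-204\right)^{2}} = \frac{1}{\frac{57938}{8455} + 41616} = \frac{1}{\frac{351921218}{8455}} = \frac{8455}{351921218}$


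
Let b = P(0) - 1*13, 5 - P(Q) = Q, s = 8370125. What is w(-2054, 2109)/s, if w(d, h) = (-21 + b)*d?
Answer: 2054/288625 ≈ 0.0071165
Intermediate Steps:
P(Q) = 5 - Q
b = -8 (b = (5 - 1*0) - 1*13 = (5 + 0) - 13 = 5 - 13 = -8)
w(d, h) = -29*d (w(d, h) = (-21 - 8)*d = -29*d)
w(-2054, 2109)/s = -29*(-2054)/8370125 = 59566*(1/8370125) = 2054/288625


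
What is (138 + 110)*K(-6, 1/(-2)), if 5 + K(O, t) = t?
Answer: -1364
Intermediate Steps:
K(O, t) = -5 + t
(138 + 110)*K(-6, 1/(-2)) = (138 + 110)*(-5 + 1/(-2)) = 248*(-5 - ½) = 248*(-11/2) = -1364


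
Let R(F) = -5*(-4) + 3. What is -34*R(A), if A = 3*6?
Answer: -782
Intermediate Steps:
A = 18
R(F) = 23 (R(F) = 20 + 3 = 23)
-34*R(A) = -34*23 = -782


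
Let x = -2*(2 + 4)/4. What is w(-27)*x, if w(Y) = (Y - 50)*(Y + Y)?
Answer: -12474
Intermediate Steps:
w(Y) = 2*Y*(-50 + Y) (w(Y) = (-50 + Y)*(2*Y) = 2*Y*(-50 + Y))
x = -3 (x = -2*6*(1/4) = -12*1/4 = -3)
w(-27)*x = (2*(-27)*(-50 - 27))*(-3) = (2*(-27)*(-77))*(-3) = 4158*(-3) = -12474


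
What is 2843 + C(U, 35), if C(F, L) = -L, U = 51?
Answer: 2808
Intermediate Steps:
2843 + C(U, 35) = 2843 - 1*35 = 2843 - 35 = 2808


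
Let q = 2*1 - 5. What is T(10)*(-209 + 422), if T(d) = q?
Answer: -639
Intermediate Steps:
q = -3 (q = 2 - 5 = -3)
T(d) = -3
T(10)*(-209 + 422) = -3*(-209 + 422) = -3*213 = -639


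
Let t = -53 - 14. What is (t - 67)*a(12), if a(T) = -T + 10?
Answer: 268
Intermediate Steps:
t = -67
a(T) = 10 - T
(t - 67)*a(12) = (-67 - 67)*(10 - 1*12) = -134*(10 - 12) = -134*(-2) = 268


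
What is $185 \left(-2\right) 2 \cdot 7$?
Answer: $-5180$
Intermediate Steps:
$185 \left(-2\right) 2 \cdot 7 = 185 \left(\left(-4\right) 7\right) = 185 \left(-28\right) = -5180$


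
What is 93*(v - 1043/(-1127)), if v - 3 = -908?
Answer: -13536708/161 ≈ -84079.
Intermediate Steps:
v = -905 (v = 3 - 908 = -905)
93*(v - 1043/(-1127)) = 93*(-905 - 1043/(-1127)) = 93*(-905 - 1043*(-1/1127)) = 93*(-905 + 149/161) = 93*(-145556/161) = -13536708/161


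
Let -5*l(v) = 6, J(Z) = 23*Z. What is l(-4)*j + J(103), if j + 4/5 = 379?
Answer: 47879/25 ≈ 1915.2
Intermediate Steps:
l(v) = -6/5 (l(v) = -⅕*6 = -6/5)
j = 1891/5 (j = -⅘ + 379 = 1891/5 ≈ 378.20)
l(-4)*j + J(103) = -6/5*1891/5 + 23*103 = -11346/25 + 2369 = 47879/25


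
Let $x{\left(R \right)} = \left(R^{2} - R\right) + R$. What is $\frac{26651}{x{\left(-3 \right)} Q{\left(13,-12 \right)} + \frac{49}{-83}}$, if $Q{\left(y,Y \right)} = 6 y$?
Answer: $\frac{2212033}{58217} \approx 37.996$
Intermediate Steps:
$x{\left(R \right)} = R^{2}$
$\frac{26651}{x{\left(-3 \right)} Q{\left(13,-12 \right)} + \frac{49}{-83}} = \frac{26651}{\left(-3\right)^{2} \cdot 6 \cdot 13 + \frac{49}{-83}} = \frac{26651}{9 \cdot 78 + 49 \left(- \frac{1}{83}\right)} = \frac{26651}{702 - \frac{49}{83}} = \frac{26651}{\frac{58217}{83}} = 26651 \cdot \frac{83}{58217} = \frac{2212033}{58217}$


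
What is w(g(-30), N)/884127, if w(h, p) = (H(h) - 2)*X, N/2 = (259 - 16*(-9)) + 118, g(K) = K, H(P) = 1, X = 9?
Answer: -3/294709 ≈ -1.0180e-5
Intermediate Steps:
N = 1042 (N = 2*((259 - 16*(-9)) + 118) = 2*((259 + 144) + 118) = 2*(403 + 118) = 2*521 = 1042)
w(h, p) = -9 (w(h, p) = (1 - 2)*9 = -1*9 = -9)
w(g(-30), N)/884127 = -9/884127 = -9*1/884127 = -3/294709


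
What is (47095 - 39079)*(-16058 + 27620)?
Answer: 92680992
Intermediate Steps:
(47095 - 39079)*(-16058 + 27620) = 8016*11562 = 92680992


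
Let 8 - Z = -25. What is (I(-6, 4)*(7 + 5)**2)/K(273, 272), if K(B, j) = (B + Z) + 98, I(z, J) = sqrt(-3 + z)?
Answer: 108*I/101 ≈ 1.0693*I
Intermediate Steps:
Z = 33 (Z = 8 - 1*(-25) = 8 + 25 = 33)
K(B, j) = 131 + B (K(B, j) = (B + 33) + 98 = (33 + B) + 98 = 131 + B)
(I(-6, 4)*(7 + 5)**2)/K(273, 272) = (sqrt(-3 - 6)*(7 + 5)**2)/(131 + 273) = (sqrt(-9)*12**2)/404 = ((3*I)*144)*(1/404) = (432*I)*(1/404) = 108*I/101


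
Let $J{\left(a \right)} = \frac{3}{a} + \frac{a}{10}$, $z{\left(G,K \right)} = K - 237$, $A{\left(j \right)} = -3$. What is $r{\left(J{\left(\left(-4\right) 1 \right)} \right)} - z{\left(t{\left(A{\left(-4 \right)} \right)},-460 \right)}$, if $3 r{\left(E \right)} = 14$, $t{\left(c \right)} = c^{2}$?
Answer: $\frac{2105}{3} \approx 701.67$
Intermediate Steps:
$z{\left(G,K \right)} = -237 + K$ ($z{\left(G,K \right)} = K - 237 = -237 + K$)
$J{\left(a \right)} = \frac{3}{a} + \frac{a}{10}$ ($J{\left(a \right)} = \frac{3}{a} + a \frac{1}{10} = \frac{3}{a} + \frac{a}{10}$)
$r{\left(E \right)} = \frac{14}{3}$ ($r{\left(E \right)} = \frac{1}{3} \cdot 14 = \frac{14}{3}$)
$r{\left(J{\left(\left(-4\right) 1 \right)} \right)} - z{\left(t{\left(A{\left(-4 \right)} \right)},-460 \right)} = \frac{14}{3} - \left(-237 - 460\right) = \frac{14}{3} - -697 = \frac{14}{3} + 697 = \frac{2105}{3}$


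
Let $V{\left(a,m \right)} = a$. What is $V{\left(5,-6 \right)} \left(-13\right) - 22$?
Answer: $-87$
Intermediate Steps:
$V{\left(5,-6 \right)} \left(-13\right) - 22 = 5 \left(-13\right) - 22 = -65 - 22 = -87$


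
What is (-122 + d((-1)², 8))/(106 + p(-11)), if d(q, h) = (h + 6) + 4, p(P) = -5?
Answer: -104/101 ≈ -1.0297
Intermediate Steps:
d(q, h) = 10 + h (d(q, h) = (6 + h) + 4 = 10 + h)
(-122 + d((-1)², 8))/(106 + p(-11)) = (-122 + (10 + 8))/(106 - 5) = (-122 + 18)/101 = -104*1/101 = -104/101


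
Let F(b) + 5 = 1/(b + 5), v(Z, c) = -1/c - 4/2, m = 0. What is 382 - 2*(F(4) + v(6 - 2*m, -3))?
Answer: 3556/9 ≈ 395.11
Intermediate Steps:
v(Z, c) = -2 - 1/c (v(Z, c) = -1/c - 4*1/2 = -1/c - 2 = -2 - 1/c)
F(b) = -5 + 1/(5 + b) (F(b) = -5 + 1/(b + 5) = -5 + 1/(5 + b))
382 - 2*(F(4) + v(6 - 2*m, -3)) = 382 - 2*((-24 - 5*4)/(5 + 4) + (-2 - 1/(-3))) = 382 - 2*((-24 - 20)/9 + (-2 - 1*(-1/3))) = 382 - 2*((1/9)*(-44) + (-2 + 1/3)) = 382 - 2*(-44/9 - 5/3) = 382 - 2*(-59/9) = 382 + 118/9 = 3556/9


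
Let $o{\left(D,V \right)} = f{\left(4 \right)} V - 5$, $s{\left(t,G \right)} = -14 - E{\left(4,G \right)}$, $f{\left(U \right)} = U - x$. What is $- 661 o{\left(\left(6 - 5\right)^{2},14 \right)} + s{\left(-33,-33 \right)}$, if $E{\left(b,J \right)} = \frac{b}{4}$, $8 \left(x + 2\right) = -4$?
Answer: $-56861$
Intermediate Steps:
$x = - \frac{5}{2}$ ($x = -2 + \frac{1}{8} \left(-4\right) = -2 - \frac{1}{2} = - \frac{5}{2} \approx -2.5$)
$E{\left(b,J \right)} = \frac{b}{4}$ ($E{\left(b,J \right)} = b \frac{1}{4} = \frac{b}{4}$)
$f{\left(U \right)} = \frac{5}{2} + U$ ($f{\left(U \right)} = U - - \frac{5}{2} = U + \frac{5}{2} = \frac{5}{2} + U$)
$s{\left(t,G \right)} = -15$ ($s{\left(t,G \right)} = -14 - \frac{1}{4} \cdot 4 = -14 - 1 = -15$)
$o{\left(D,V \right)} = -5 + \frac{13 V}{2}$ ($o{\left(D,V \right)} = \left(\frac{5}{2} + 4\right) V - 5 = \frac{13 V}{2} - 5 = -5 + \frac{13 V}{2}$)
$- 661 o{\left(\left(6 - 5\right)^{2},14 \right)} + s{\left(-33,-33 \right)} = - 661 \left(-5 + \frac{13}{2} \cdot 14\right) - 15 = - 661 \left(-5 + 91\right) - 15 = \left(-661\right) 86 - 15 = -56846 - 15 = -56861$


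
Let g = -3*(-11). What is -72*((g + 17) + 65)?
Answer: -8280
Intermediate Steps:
g = 33
-72*((g + 17) + 65) = -72*((33 + 17) + 65) = -72*(50 + 65) = -72*115 = -8280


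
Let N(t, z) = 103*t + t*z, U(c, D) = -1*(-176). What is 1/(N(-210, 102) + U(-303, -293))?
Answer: -1/42874 ≈ -2.3324e-5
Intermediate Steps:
U(c, D) = 176
1/(N(-210, 102) + U(-303, -293)) = 1/(-210*(103 + 102) + 176) = 1/(-210*205 + 176) = 1/(-43050 + 176) = 1/(-42874) = -1/42874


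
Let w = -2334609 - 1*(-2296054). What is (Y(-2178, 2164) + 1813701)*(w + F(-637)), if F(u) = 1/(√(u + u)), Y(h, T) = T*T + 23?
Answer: -250477184100 - 249870*I*√26/7 ≈ -2.5048e+11 - 1.8201e+5*I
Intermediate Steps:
Y(h, T) = 23 + T² (Y(h, T) = T² + 23 = 23 + T²)
F(u) = √2/(2*√u) (F(u) = 1/(√(2*u)) = 1/(√2*√u) = √2/(2*√u))
w = -38555 (w = -2334609 + 2296054 = -38555)
(Y(-2178, 2164) + 1813701)*(w + F(-637)) = ((23 + 2164²) + 1813701)*(-38555 + √2/(2*√(-637))) = ((23 + 4682896) + 1813701)*(-38555 + √2*(-I*√13/91)/2) = (4682919 + 1813701)*(-38555 - I*√26/182) = 6496620*(-38555 - I*√26/182) = -250477184100 - 249870*I*√26/7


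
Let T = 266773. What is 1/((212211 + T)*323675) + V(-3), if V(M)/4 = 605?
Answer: 375185053804001/155035146200 ≈ 2420.0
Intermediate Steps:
V(M) = 2420 (V(M) = 4*605 = 2420)
1/((212211 + T)*323675) + V(-3) = 1/((212211 + 266773)*323675) + 2420 = (1/323675)/478984 + 2420 = (1/478984)*(1/323675) + 2420 = 1/155035146200 + 2420 = 375185053804001/155035146200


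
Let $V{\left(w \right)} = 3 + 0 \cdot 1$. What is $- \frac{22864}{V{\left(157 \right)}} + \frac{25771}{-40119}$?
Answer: $- \frac{101928681}{13373} \approx -7622.0$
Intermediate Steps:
$V{\left(w \right)} = 3$ ($V{\left(w \right)} = 3 + 0 = 3$)
$- \frac{22864}{V{\left(157 \right)}} + \frac{25771}{-40119} = - \frac{22864}{3} + \frac{25771}{-40119} = \left(-22864\right) \frac{1}{3} + 25771 \left(- \frac{1}{40119}\right) = - \frac{22864}{3} - \frac{25771}{40119} = - \frac{101928681}{13373}$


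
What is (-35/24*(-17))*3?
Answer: 595/8 ≈ 74.375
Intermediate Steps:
(-35/24*(-17))*3 = (-35*1/24*(-17))*3 = -35/24*(-17)*3 = (595/24)*3 = 595/8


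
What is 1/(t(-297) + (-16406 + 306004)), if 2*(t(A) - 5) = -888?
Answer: 1/289159 ≈ 3.4583e-6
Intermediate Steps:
t(A) = -439 (t(A) = 5 + (½)*(-888) = 5 - 444 = -439)
1/(t(-297) + (-16406 + 306004)) = 1/(-439 + (-16406 + 306004)) = 1/(-439 + 289598) = 1/289159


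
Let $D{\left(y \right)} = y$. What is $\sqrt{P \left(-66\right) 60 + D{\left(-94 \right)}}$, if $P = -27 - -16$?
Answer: $\sqrt{43466} \approx 208.49$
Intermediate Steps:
$P = -11$ ($P = -27 + 16 = -11$)
$\sqrt{P \left(-66\right) 60 + D{\left(-94 \right)}} = \sqrt{\left(-11\right) \left(-66\right) 60 - 94} = \sqrt{726 \cdot 60 - 94} = \sqrt{43560 - 94} = \sqrt{43466}$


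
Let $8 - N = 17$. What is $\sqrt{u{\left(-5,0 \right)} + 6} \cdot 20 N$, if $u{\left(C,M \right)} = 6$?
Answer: $- 360 \sqrt{3} \approx -623.54$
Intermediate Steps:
$N = -9$ ($N = 8 - 17 = -9$)
$\sqrt{u{\left(-5,0 \right)} + 6} \cdot 20 N = \sqrt{6 + 6} \cdot 20 \left(-9\right) = \sqrt{12} \cdot 20 \left(-9\right) = 2 \sqrt{3} \cdot 20 \left(-9\right) = 40 \sqrt{3} \left(-9\right) = - 360 \sqrt{3}$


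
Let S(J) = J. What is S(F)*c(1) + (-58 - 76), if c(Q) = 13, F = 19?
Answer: 113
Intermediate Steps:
S(F)*c(1) + (-58 - 76) = 19*13 + (-58 - 76) = 247 - 134 = 113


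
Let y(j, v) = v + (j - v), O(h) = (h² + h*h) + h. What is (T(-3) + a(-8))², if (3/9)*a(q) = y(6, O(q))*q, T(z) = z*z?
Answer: 18225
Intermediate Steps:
O(h) = h + 2*h² (O(h) = (h² + h²) + h = 2*h² + h = h + 2*h²)
y(j, v) = j
T(z) = z²
a(q) = 18*q (a(q) = 3*(6*q) = 18*q)
(T(-3) + a(-8))² = ((-3)² + 18*(-8))² = (9 - 144)² = (-135)² = 18225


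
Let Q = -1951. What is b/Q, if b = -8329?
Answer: 8329/1951 ≈ 4.2691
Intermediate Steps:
b/Q = -8329/(-1951) = -8329*(-1/1951) = 8329/1951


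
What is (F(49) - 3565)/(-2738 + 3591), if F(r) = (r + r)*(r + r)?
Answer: 6039/853 ≈ 7.0797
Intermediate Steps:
F(r) = 4*r² (F(r) = (2*r)*(2*r) = 4*r²)
(F(49) - 3565)/(-2738 + 3591) = (4*49² - 3565)/(-2738 + 3591) = (4*2401 - 3565)/853 = (9604 - 3565)*(1/853) = 6039*(1/853) = 6039/853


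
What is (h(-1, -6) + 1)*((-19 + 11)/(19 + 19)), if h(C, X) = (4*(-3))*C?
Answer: -52/19 ≈ -2.7368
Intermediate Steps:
h(C, X) = -12*C
(h(-1, -6) + 1)*((-19 + 11)/(19 + 19)) = (-12*(-1) + 1)*((-19 + 11)/(19 + 19)) = (12 + 1)*(-8/38) = 13*(-8*1/38) = 13*(-4/19) = -52/19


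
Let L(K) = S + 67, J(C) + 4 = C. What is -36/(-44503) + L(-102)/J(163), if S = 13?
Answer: 3565964/7075977 ≈ 0.50395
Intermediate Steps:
J(C) = -4 + C
L(K) = 80 (L(K) = 13 + 67 = 80)
-36/(-44503) + L(-102)/J(163) = -36/(-44503) + 80/(-4 + 163) = -36*(-1/44503) + 80/159 = 36/44503 + 80*(1/159) = 36/44503 + 80/159 = 3565964/7075977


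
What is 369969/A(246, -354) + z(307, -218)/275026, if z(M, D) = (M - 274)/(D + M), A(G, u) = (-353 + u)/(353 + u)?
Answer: 9055847406597/17305460998 ≈ 523.29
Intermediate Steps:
A(G, u) = (-353 + u)/(353 + u)
z(M, D) = (-274 + M)/(D + M)
369969/A(246, -354) + z(307, -218)/275026 = 369969/(((-353 - 354)/(353 - 354))) + ((-274 + 307)/(-218 + 307))/275026 = 369969/((-707/(-1))) + (33/89)*(1/275026) = 369969/((-1*(-707))) + ((1/89)*33)*(1/275026) = 369969/707 + (33/89)*(1/275026) = 369969*(1/707) + 33/24477314 = 369969/707 + 33/24477314 = 9055847406597/17305460998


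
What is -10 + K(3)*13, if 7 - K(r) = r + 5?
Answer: -23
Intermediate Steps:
K(r) = 2 - r (K(r) = 7 - (r + 5) = 7 - (5 + r) = 7 + (-5 - r) = 2 - r)
-10 + K(3)*13 = -10 + (2 - 1*3)*13 = -10 + (2 - 3)*13 = -10 - 1*13 = -10 - 13 = -23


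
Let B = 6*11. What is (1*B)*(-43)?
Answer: -2838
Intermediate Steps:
B = 66
(1*B)*(-43) = (1*66)*(-43) = 66*(-43) = -2838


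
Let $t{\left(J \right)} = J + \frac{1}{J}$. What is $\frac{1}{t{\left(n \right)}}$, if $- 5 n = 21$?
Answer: $- \frac{105}{466} \approx -0.22532$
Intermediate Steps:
$n = - \frac{21}{5}$ ($n = \left(- \frac{1}{5}\right) 21 = - \frac{21}{5} \approx -4.2$)
$\frac{1}{t{\left(n \right)}} = \frac{1}{- \frac{21}{5} + \frac{1}{- \frac{21}{5}}} = \frac{1}{- \frac{21}{5} - \frac{5}{21}} = \frac{1}{- \frac{466}{105}} = - \frac{105}{466}$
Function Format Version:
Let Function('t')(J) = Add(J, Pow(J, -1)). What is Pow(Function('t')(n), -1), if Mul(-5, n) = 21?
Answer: Rational(-105, 466) ≈ -0.22532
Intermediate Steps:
n = Rational(-21, 5) (n = Mul(Rational(-1, 5), 21) = Rational(-21, 5) ≈ -4.2000)
Pow(Function('t')(n), -1) = Pow(Add(Rational(-21, 5), Pow(Rational(-21, 5), -1)), -1) = Pow(Add(Rational(-21, 5), Rational(-5, 21)), -1) = Pow(Rational(-466, 105), -1) = Rational(-105, 466)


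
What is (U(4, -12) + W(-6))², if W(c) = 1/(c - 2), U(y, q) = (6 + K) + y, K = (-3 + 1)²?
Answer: 12321/64 ≈ 192.52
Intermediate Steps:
K = 4 (K = (-2)² = 4)
U(y, q) = 10 + y (U(y, q) = (6 + 4) + y = 10 + y)
W(c) = 1/(-2 + c)
(U(4, -12) + W(-6))² = ((10 + 4) + 1/(-2 - 6))² = (14 + 1/(-8))² = (14 - ⅛)² = (111/8)² = 12321/64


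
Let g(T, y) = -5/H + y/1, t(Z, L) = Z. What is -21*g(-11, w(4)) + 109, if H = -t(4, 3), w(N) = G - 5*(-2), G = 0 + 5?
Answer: -929/4 ≈ -232.25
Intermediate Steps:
G = 5
w(N) = 15 (w(N) = 5 - 5*(-2) = 5 + 10 = 15)
H = -4 (H = -1*4 = -4)
g(T, y) = 5/4 + y (g(T, y) = -5/(-4) + y/1 = -5*(-1/4) + y*1 = 5/4 + y)
-21*g(-11, w(4)) + 109 = -21*(5/4 + 15) + 109 = -21*65/4 + 109 = -1365/4 + 109 = -929/4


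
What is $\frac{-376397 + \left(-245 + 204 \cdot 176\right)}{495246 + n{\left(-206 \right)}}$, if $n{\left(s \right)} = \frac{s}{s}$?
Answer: $- \frac{340738}{495247} \approx -0.68802$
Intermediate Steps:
$n{\left(s \right)} = 1$
$\frac{-376397 + \left(-245 + 204 \cdot 176\right)}{495246 + n{\left(-206 \right)}} = \frac{-376397 + \left(-245 + 204 \cdot 176\right)}{495246 + 1} = \frac{-376397 + \left(-245 + 35904\right)}{495247} = \left(-376397 + 35659\right) \frac{1}{495247} = \left(-340738\right) \frac{1}{495247} = - \frac{340738}{495247}$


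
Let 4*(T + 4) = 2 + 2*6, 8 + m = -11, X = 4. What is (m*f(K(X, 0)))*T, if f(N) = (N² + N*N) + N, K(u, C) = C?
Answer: 0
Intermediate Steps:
m = -19 (m = -8 - 11 = -19)
T = -½ (T = -4 + (2 + 2*6)/4 = -4 + (2 + 12)/4 = -4 + (¼)*14 = -4 + 7/2 = -½ ≈ -0.50000)
f(N) = N + 2*N² (f(N) = (N² + N²) + N = 2*N² + N = N + 2*N²)
(m*f(K(X, 0)))*T = -0*(1 + 2*0)*(-½) = -0*(1 + 0)*(-½) = -0*(-½) = -19*0*(-½) = 0*(-½) = 0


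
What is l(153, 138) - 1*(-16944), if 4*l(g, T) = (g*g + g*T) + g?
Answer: 28113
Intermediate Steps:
l(g, T) = g/4 + g²/4 + T*g/4 (l(g, T) = ((g*g + g*T) + g)/4 = ((g² + T*g) + g)/4 = (g + g² + T*g)/4 = g/4 + g²/4 + T*g/4)
l(153, 138) - 1*(-16944) = (¼)*153*(1 + 138 + 153) - 1*(-16944) = (¼)*153*292 + 16944 = 11169 + 16944 = 28113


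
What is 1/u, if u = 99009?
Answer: 1/99009 ≈ 1.0100e-5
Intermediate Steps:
1/u = 1/99009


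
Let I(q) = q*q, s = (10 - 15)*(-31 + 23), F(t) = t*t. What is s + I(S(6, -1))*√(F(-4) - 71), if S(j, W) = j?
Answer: 40 + 36*I*√55 ≈ 40.0 + 266.98*I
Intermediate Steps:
F(t) = t²
s = 40 (s = -5*(-8) = 40)
I(q) = q²
s + I(S(6, -1))*√(F(-4) - 71) = 40 + 6²*√((-4)² - 71) = 40 + 36*√(16 - 71) = 40 + 36*√(-55) = 40 + 36*(I*√55) = 40 + 36*I*√55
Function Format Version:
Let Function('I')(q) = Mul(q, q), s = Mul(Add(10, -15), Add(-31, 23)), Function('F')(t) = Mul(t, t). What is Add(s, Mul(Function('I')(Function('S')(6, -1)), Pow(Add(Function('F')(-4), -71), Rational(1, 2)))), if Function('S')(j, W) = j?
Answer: Add(40, Mul(36, I, Pow(55, Rational(1, 2)))) ≈ Add(40.000, Mul(266.98, I))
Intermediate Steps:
Function('F')(t) = Pow(t, 2)
s = 40 (s = Mul(-5, -8) = 40)
Function('I')(q) = Pow(q, 2)
Add(s, Mul(Function('I')(Function('S')(6, -1)), Pow(Add(Function('F')(-4), -71), Rational(1, 2)))) = Add(40, Mul(Pow(6, 2), Pow(Add(Pow(-4, 2), -71), Rational(1, 2)))) = Add(40, Mul(36, Pow(Add(16, -71), Rational(1, 2)))) = Add(40, Mul(36, Pow(-55, Rational(1, 2)))) = Add(40, Mul(36, Mul(I, Pow(55, Rational(1, 2))))) = Add(40, Mul(36, I, Pow(55, Rational(1, 2))))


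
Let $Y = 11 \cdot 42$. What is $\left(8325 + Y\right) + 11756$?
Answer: $20543$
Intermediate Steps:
$Y = 462$
$\left(8325 + Y\right) + 11756 = \left(8325 + 462\right) + 11756 = 8787 + 11756 = 20543$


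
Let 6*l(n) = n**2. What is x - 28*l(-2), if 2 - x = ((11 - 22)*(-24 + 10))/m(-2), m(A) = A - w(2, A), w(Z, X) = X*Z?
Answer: -281/3 ≈ -93.667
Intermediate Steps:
l(n) = n**2/6
m(A) = -A (m(A) = A - A*2 = A - 2*A = -A)
x = -75 (x = 2 - (11 - 22)*(-24 + 10)/((-1*(-2))) = 2 - (-11*(-14))/2 = 2 - 154/2 = 2 - 1*77 = 2 - 77 = -75)
x - 28*l(-2) = -75 - 14*(-2)**2/3 = -75 - 14*4/3 = -75 - 28*2/3 = -75 - 56/3 = -281/3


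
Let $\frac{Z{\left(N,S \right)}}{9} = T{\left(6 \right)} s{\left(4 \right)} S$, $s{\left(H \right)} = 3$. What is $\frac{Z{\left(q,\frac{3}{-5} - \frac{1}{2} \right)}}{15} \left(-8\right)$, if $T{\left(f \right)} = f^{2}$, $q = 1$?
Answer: $\frac{14256}{25} \approx 570.24$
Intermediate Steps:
$Z{\left(N,S \right)} = 972 S$ ($Z{\left(N,S \right)} = 9 \cdot 6^{2} \cdot 3 S = 9 \cdot 36 \cdot 3 S = 9 \cdot 108 S = 972 S$)
$\frac{Z{\left(q,\frac{3}{-5} - \frac{1}{2} \right)}}{15} \left(-8\right) = \frac{972 \left(\frac{3}{-5} - \frac{1}{2}\right)}{15} \left(-8\right) = \frac{972 \left(3 \left(- \frac{1}{5}\right) - \frac{1}{2}\right)}{15} \left(-8\right) = \frac{972 \left(- \frac{3}{5} - \frac{1}{2}\right)}{15} \left(-8\right) = \frac{972 \left(- \frac{11}{10}\right)}{15} \left(-8\right) = \frac{1}{15} \left(- \frac{5346}{5}\right) \left(-8\right) = \left(- \frac{1782}{25}\right) \left(-8\right) = \frac{14256}{25}$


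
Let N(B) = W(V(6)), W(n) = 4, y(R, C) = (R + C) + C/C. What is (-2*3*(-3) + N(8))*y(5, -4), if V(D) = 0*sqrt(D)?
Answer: 44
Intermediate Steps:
V(D) = 0
y(R, C) = 1 + C + R (y(R, C) = (C + R) + 1 = 1 + C + R)
N(B) = 4
(-2*3*(-3) + N(8))*y(5, -4) = (-2*3*(-3) + 4)*(1 - 4 + 5) = (-6*(-3) + 4)*2 = (18 + 4)*2 = 22*2 = 44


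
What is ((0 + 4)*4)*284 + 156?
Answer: 4700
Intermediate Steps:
((0 + 4)*4)*284 + 156 = (4*4)*284 + 156 = 16*284 + 156 = 4544 + 156 = 4700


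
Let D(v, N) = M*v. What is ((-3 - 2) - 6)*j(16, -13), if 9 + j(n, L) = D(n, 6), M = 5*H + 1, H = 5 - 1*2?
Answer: -2717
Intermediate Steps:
H = 3 (H = 5 - 2 = 3)
M = 16 (M = 5*3 + 1 = 15 + 1 = 16)
D(v, N) = 16*v
j(n, L) = -9 + 16*n
((-3 - 2) - 6)*j(16, -13) = ((-3 - 2) - 6)*(-9 + 16*16) = (-5 - 6)*(-9 + 256) = -11*247 = -2717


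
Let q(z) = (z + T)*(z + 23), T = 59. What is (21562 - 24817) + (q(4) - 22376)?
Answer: -23930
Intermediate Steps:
q(z) = (23 + z)*(59 + z) (q(z) = (z + 59)*(z + 23) = (59 + z)*(23 + z) = (23 + z)*(59 + z))
(21562 - 24817) + (q(4) - 22376) = (21562 - 24817) + ((1357 + 4**2 + 82*4) - 22376) = -3255 + ((1357 + 16 + 328) - 22376) = -3255 + (1701 - 22376) = -3255 - 20675 = -23930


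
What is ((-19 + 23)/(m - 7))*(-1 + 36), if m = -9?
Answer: -35/4 ≈ -8.7500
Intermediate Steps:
((-19 + 23)/(m - 7))*(-1 + 36) = ((-19 + 23)/(-9 - 7))*(-1 + 36) = (4/(-16))*35 = (4*(-1/16))*35 = -¼*35 = -35/4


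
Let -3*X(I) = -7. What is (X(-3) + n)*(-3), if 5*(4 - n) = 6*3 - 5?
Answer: -56/5 ≈ -11.200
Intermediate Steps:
X(I) = 7/3 (X(I) = -⅓*(-7) = 7/3)
n = 7/5 (n = 4 - (6*3 - 5)/5 = 4 - (18 - 5)/5 = 4 - ⅕*13 = 4 - 13/5 = 7/5 ≈ 1.4000)
(X(-3) + n)*(-3) = (7/3 + 7/5)*(-3) = (56/15)*(-3) = -56/5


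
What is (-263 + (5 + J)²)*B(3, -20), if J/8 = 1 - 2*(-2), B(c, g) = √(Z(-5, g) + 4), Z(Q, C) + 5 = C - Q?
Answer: 7048*I ≈ 7048.0*I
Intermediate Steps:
Z(Q, C) = -5 + C - Q (Z(Q, C) = -5 + (C - Q) = -5 + C - Q)
B(c, g) = √(4 + g) (B(c, g) = √((-5 + g - 1*(-5)) + 4) = √((-5 + g + 5) + 4) = √(g + 4) = √(4 + g))
J = 40 (J = 8*(1 - 2*(-2)) = 8*(1 + 4) = 8*5 = 40)
(-263 + (5 + J)²)*B(3, -20) = (-263 + (5 + 40)²)*√(4 - 20) = (-263 + 45²)*√(-16) = (-263 + 2025)*(4*I) = 1762*(4*I) = 7048*I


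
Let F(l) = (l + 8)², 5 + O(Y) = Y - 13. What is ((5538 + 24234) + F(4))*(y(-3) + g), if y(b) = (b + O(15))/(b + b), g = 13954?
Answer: 417477780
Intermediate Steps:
O(Y) = -18 + Y (O(Y) = -5 + (Y - 13) = -5 + (-13 + Y) = -18 + Y)
y(b) = (-3 + b)/(2*b) (y(b) = (b + (-18 + 15))/(b + b) = (b - 3)/((2*b)) = (-3 + b)*(1/(2*b)) = (-3 + b)/(2*b))
F(l) = (8 + l)²
((5538 + 24234) + F(4))*(y(-3) + g) = ((5538 + 24234) + (8 + 4)²)*((½)*(-3 - 3)/(-3) + 13954) = (29772 + 12²)*((½)*(-⅓)*(-6) + 13954) = (29772 + 144)*(1 + 13954) = 29916*13955 = 417477780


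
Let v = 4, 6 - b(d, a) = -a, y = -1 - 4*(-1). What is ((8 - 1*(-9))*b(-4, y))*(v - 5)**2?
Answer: 153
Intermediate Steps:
y = 3 (y = -1 + 4 = 3)
b(d, a) = 6 + a (b(d, a) = 6 - (-1)*a = 6 + a)
((8 - 1*(-9))*b(-4, y))*(v - 5)**2 = ((8 - 1*(-9))*(6 + 3))*(4 - 5)**2 = ((8 + 9)*9)*(-1)**2 = (17*9)*1 = 153*1 = 153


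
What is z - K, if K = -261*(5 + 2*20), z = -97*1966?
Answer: -178957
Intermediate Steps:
z = -190702
K = -11745 (K = -261*(5 + 40) = -261*45 = -11745)
z - K = -190702 - 1*(-11745) = -190702 + 11745 = -178957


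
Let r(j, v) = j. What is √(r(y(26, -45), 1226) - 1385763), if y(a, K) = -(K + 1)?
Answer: I*√1385719 ≈ 1177.2*I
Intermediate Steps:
y(a, K) = -1 - K (y(a, K) = -(1 + K) = -1 - K)
√(r(y(26, -45), 1226) - 1385763) = √((-1 - 1*(-45)) - 1385763) = √((-1 + 45) - 1385763) = √(44 - 1385763) = √(-1385719) = I*√1385719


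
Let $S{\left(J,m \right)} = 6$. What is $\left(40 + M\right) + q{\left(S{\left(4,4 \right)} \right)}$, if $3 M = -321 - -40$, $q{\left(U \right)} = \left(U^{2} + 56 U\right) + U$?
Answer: $\frac{973}{3} \approx 324.33$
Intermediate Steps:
$q{\left(U \right)} = U^{2} + 57 U$
$M = - \frac{281}{3}$ ($M = \frac{-321 - -40}{3} = \frac{-321 + 40}{3} = \frac{1}{3} \left(-281\right) = - \frac{281}{3} \approx -93.667$)
$\left(40 + M\right) + q{\left(S{\left(4,4 \right)} \right)} = \left(40 - \frac{281}{3}\right) + 6 \left(57 + 6\right) = - \frac{161}{3} + 6 \cdot 63 = - \frac{161}{3} + 378 = \frac{973}{3}$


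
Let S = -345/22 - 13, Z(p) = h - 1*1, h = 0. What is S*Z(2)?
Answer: 631/22 ≈ 28.682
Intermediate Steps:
Z(p) = -1 (Z(p) = 0 - 1*1 = 0 - 1 = -1)
S = -631/22 (S = -345/22 - 13 = -631/22 ≈ -28.682)
S*Z(2) = -631/22*(-1) = 631/22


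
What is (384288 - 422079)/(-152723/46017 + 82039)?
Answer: -133771419/290387380 ≈ -0.46067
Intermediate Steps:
(384288 - 422079)/(-152723/46017 + 82039) = -37791/(-152723*1/46017 + 82039) = -37791/(-152723/46017 + 82039) = -37791/3775035940/46017 = -37791*46017/3775035940 = -133771419/290387380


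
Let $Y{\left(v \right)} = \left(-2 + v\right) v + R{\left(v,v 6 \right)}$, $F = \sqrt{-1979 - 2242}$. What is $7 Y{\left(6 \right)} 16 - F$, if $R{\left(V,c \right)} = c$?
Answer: $6720 - 3 i \sqrt{469} \approx 6720.0 - 64.969 i$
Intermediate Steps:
$F = 3 i \sqrt{469}$ ($F = \sqrt{-4221} = 3 i \sqrt{469} \approx 64.969 i$)
$Y{\left(v \right)} = 6 v + v \left(-2 + v\right)$ ($Y{\left(v \right)} = \left(-2 + v\right) v + v 6 = v \left(-2 + v\right) + 6 v = 6 v + v \left(-2 + v\right)$)
$7 Y{\left(6 \right)} 16 - F = 7 \cdot 6 \left(4 + 6\right) 16 - 3 i \sqrt{469} = 7 \cdot 6 \cdot 10 \cdot 16 - 3 i \sqrt{469} = 7 \cdot 60 \cdot 16 - 3 i \sqrt{469} = 420 \cdot 16 - 3 i \sqrt{469} = 6720 - 3 i \sqrt{469}$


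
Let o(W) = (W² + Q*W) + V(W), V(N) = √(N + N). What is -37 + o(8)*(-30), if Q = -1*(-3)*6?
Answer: -6397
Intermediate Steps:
Q = 18 (Q = 3*6 = 18)
V(N) = √2*√N (V(N) = √(2*N) = √2*√N)
o(W) = W² + 18*W + √2*√W (o(W) = (W² + 18*W) + √2*√W = W² + 18*W + √2*√W)
-37 + o(8)*(-30) = -37 + (8² + 18*8 + √2*√8)*(-30) = -37 + (64 + 144 + √2*(2*√2))*(-30) = -37 + (64 + 144 + 4)*(-30) = -37 + 212*(-30) = -37 - 6360 = -6397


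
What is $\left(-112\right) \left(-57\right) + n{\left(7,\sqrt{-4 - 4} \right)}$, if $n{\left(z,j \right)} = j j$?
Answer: $6376$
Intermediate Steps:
$n{\left(z,j \right)} = j^{2}$
$\left(-112\right) \left(-57\right) + n{\left(7,\sqrt{-4 - 4} \right)} = \left(-112\right) \left(-57\right) + \left(\sqrt{-4 - 4}\right)^{2} = 6384 + \left(\sqrt{-8}\right)^{2} = 6384 + \left(2 i \sqrt{2}\right)^{2} = 6384 - 8 = 6376$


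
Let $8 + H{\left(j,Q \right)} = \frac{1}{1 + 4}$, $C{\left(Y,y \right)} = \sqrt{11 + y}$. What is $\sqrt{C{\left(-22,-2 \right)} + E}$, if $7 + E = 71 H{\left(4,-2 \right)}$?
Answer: $\frac{i \sqrt{13945}}{5} \approx 23.618 i$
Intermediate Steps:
$H{\left(j,Q \right)} = - \frac{39}{5}$ ($H{\left(j,Q \right)} = -8 + \frac{1}{1 + 4} = -8 + \frac{1}{5} = - \frac{39}{5}$)
$E = - \frac{2804}{5}$ ($E = -7 + 71 \left(- \frac{39}{5}\right) = -7 - \frac{2769}{5} = - \frac{2804}{5} \approx -560.8$)
$\sqrt{C{\left(-22,-2 \right)} + E} = \sqrt{\sqrt{11 - 2} - \frac{2804}{5}} = \sqrt{\sqrt{9} - \frac{2804}{5}} = \sqrt{3 - \frac{2804}{5}} = \sqrt{- \frac{2789}{5}} = \frac{i \sqrt{13945}}{5}$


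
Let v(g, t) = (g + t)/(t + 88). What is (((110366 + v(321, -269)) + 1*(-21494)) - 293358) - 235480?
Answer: -79633898/181 ≈ -4.3997e+5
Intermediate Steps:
v(g, t) = (g + t)/(88 + t)
(((110366 + v(321, -269)) + 1*(-21494)) - 293358) - 235480 = (((110366 + (321 - 269)/(88 - 269)) + 1*(-21494)) - 293358) - 235480 = (((110366 + 52/(-181)) - 21494) - 293358) - 235480 = (((110366 - 1/181*52) - 21494) - 293358) - 235480 = (((110366 - 52/181) - 21494) - 293358) - 235480 = ((19976194/181 - 21494) - 293358) - 235480 = (16085780/181 - 293358) - 235480 = -37012018/181 - 235480 = -79633898/181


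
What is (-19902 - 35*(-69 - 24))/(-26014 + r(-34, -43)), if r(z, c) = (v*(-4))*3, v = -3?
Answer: 537/838 ≈ 0.64081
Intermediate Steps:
r(z, c) = 36 (r(z, c) = -3*(-4)*3 = 12*3 = 36)
(-19902 - 35*(-69 - 24))/(-26014 + r(-34, -43)) = (-19902 - 35*(-69 - 24))/(-26014 + 36) = (-19902 - 35*(-93))/(-25978) = (-19902 + 3255)*(-1/25978) = -16647*(-1/25978) = 537/838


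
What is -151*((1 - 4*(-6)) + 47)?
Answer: -10872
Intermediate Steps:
-151*((1 - 4*(-6)) + 47) = -151*((1 + 24) + 47) = -151*(25 + 47) = -151*72 = -10872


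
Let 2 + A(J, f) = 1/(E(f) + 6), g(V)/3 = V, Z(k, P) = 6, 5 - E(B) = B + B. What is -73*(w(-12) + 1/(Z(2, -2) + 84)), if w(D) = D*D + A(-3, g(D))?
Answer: -77446649/7470 ≈ -10368.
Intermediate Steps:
E(B) = 5 - 2*B (E(B) = 5 - (B + B) = 5 - 2*B)
g(V) = 3*V
A(J, f) = -2 + 1/(11 - 2*f) (A(J, f) = -2 + 1/((5 - 2*f) + 6) = -2 + 1/(11 - 2*f))
w(D) = D**2 + (21 - 12*D)/(-11 + 6*D) (w(D) = D*D + (21 - 12*D)/(-11 + 2*(3*D)) = D**2 + (21 - 12*D)/(-11 + 6*D))
-73*(w(-12) + 1/(Z(2, -2) + 84)) = -73*((21 - 12*(-12) + (-12)**2*(-11 + 6*(-12)))/(-11 + 6*(-12)) + 1/(6 + 84)) = -73*((21 + 144 + 144*(-11 - 72))/(-11 - 72) + 1/90) = -73*((21 + 144 + 144*(-83))/(-83) + 1/90) = -73*(-(21 + 144 - 11952)/83 + 1/90) = -73*(-1/83*(-11787) + 1/90) = -73*(11787/83 + 1/90) = -73*1060913/7470 = -77446649/7470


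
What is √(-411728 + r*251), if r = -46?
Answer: I*√423274 ≈ 650.59*I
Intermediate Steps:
√(-411728 + r*251) = √(-411728 - 46*251) = √(-411728 - 11546) = √(-423274) = I*√423274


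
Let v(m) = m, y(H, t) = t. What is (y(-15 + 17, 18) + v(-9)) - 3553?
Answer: -3544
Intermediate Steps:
(y(-15 + 17, 18) + v(-9)) - 3553 = (18 - 9) - 3553 = 9 - 3553 = -3544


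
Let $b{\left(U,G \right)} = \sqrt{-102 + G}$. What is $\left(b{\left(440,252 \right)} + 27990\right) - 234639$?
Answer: $-206649 + 5 \sqrt{6} \approx -2.0664 \cdot 10^{5}$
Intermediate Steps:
$\left(b{\left(440,252 \right)} + 27990\right) - 234639 = \left(\sqrt{-102 + 252} + 27990\right) - 234639 = \left(\sqrt{150} + 27990\right) - 234639 = \left(5 \sqrt{6} + 27990\right) - 234639 = \left(27990 + 5 \sqrt{6}\right) - 234639 = -206649 + 5 \sqrt{6}$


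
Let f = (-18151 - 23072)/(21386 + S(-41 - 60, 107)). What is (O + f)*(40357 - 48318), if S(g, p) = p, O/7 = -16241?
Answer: 19452830191354/21493 ≈ 9.0508e+8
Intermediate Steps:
O = -113687 (O = 7*(-16241) = -113687)
f = -41223/21493 (f = (-18151 - 23072)/(21386 + 107) = -41223/21493 ≈ -1.9180)
(O + f)*(40357 - 48318) = (-113687 - 41223/21493)*(40357 - 48318) = -2443515914/21493*(-7961) = 19452830191354/21493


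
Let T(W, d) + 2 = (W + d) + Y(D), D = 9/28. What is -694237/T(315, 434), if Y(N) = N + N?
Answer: -9719318/10467 ≈ -928.57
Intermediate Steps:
D = 9/28 (D = 9*(1/28) = 9/28 ≈ 0.32143)
Y(N) = 2*N
T(W, d) = -19/14 + W + d (T(W, d) = -2 + ((W + d) + 2*(9/28)) = -2 + ((W + d) + 9/14) = -2 + (9/14 + W + d) = -19/14 + W + d)
-694237/T(315, 434) = -694237/(-19/14 + 315 + 434) = -694237/10467/14 = -694237*14/10467 = -9719318/10467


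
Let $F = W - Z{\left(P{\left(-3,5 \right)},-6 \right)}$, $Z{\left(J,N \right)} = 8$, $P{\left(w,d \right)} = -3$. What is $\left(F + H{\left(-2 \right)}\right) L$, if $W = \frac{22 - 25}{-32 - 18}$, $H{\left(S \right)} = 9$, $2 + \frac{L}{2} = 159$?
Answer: $\frac{8321}{25} \approx 332.84$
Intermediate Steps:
$L = 314$ ($L = -4 + 2 \cdot 159 = -4 + 318 = 314$)
$W = \frac{3}{50}$ ($W = - \frac{3}{-50} = \left(-3\right) \left(- \frac{1}{50}\right) = \frac{3}{50} \approx 0.06$)
$F = - \frac{397}{50}$ ($F = \frac{3}{50} - 8 = - \frac{397}{50} \approx -7.94$)
$\left(F + H{\left(-2 \right)}\right) L = \left(- \frac{397}{50} + 9\right) 314 = \frac{53}{50} \cdot 314 = \frac{8321}{25}$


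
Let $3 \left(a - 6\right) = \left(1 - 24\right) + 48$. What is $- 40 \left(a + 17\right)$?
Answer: $- \frac{3760}{3} \approx -1253.3$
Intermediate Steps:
$a = \frac{43}{3}$ ($a = 6 + \frac{\left(1 - 24\right) + 48}{3} = 6 + \frac{-23 + 48}{3} = 6 + \frac{1}{3} \cdot 25 = 6 + \frac{25}{3} = \frac{43}{3} \approx 14.333$)
$- 40 \left(a + 17\right) = - 40 \left(\frac{43}{3} + 17\right) = \left(-40\right) \frac{94}{3} = - \frac{3760}{3}$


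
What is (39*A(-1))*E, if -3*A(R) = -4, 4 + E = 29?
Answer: 1300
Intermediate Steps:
E = 25 (E = -4 + 29 = 25)
A(R) = 4/3 (A(R) = -1/3*(-4) = 4/3)
(39*A(-1))*E = (39*(4/3))*25 = 52*25 = 1300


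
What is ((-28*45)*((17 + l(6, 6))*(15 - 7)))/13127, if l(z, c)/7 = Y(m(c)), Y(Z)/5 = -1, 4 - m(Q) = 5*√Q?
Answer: 181440/13127 ≈ 13.822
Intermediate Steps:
m(Q) = 4 - 5*√Q
Y(Z) = -5 (Y(Z) = 5*(-1) = -5)
l(z, c) = -35 (l(z, c) = 7*(-5) = -35)
((-28*45)*((17 + l(6, 6))*(15 - 7)))/13127 = ((-28*45)*((17 - 35)*(15 - 7)))/13127 = -(-22680)*8*(1/13127) = -1260*(-144)*(1/13127) = 181440*(1/13127) = 181440/13127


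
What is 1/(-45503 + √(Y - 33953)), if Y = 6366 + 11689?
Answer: -45503/2070538907 - I*√15898/2070538907 ≈ -2.1976e-5 - 6.0896e-8*I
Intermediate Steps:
Y = 18055
1/(-45503 + √(Y - 33953)) = 1/(-45503 + √(18055 - 33953)) = 1/(-45503 + √(-15898)) = 1/(-45503 + I*√15898)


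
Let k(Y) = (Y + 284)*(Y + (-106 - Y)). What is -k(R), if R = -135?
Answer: 15794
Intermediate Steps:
k(Y) = -30104 - 106*Y (k(Y) = (284 + Y)*(-106) = -30104 - 106*Y)
-k(R) = -(-30104 - 106*(-135)) = -(-30104 + 14310) = -1*(-15794) = 15794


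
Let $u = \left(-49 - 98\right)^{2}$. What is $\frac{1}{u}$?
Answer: $\frac{1}{21609} \approx 4.6277 \cdot 10^{-5}$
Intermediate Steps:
$u = 21609$ ($u = \left(-147\right)^{2} = 21609$)
$\frac{1}{u} = \frac{1}{21609}$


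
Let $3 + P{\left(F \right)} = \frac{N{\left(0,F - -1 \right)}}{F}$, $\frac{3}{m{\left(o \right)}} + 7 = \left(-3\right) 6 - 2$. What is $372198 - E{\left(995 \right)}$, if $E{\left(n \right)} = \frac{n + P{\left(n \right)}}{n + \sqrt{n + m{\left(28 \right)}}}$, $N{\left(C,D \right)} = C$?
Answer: $\frac{3313026380298}{8901271} + \frac{32736 \sqrt{74}}{8901271} \approx 3.722 \cdot 10^{5}$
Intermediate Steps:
$m{\left(o \right)} = - \frac{1}{9}$ ($m{\left(o \right)} = \frac{3}{-7 - 20} = \frac{3}{-27} = 3 \left(- \frac{1}{27}\right) = - \frac{1}{9}$)
$P{\left(F \right)} = -3$ ($P{\left(F \right)} = -3 + \frac{0}{F} = -3 + 0 = -3$)
$E{\left(n \right)} = \frac{-3 + n}{n + \sqrt{- \frac{1}{9} + n}}$ ($E{\left(n \right)} = \frac{n - 3}{n + \sqrt{n - \frac{1}{9}}} = \frac{-3 + n}{n + \sqrt{- \frac{1}{9} + n}}$)
$372198 - E{\left(995 \right)} = 372198 - \frac{3 \left(-3 + 995\right)}{\sqrt{-1 + 9 \cdot 995} + 3 \cdot 995} = 372198 - 3 \frac{1}{\sqrt{-1 + 8955} + 2985} \cdot 992 = 372198 - 3 \frac{1}{\sqrt{8954} + 2985} \cdot 992 = 372198 - 3 \frac{1}{11 \sqrt{74} + 2985} \cdot 992 = 372198 - 3 \frac{1}{2985 + 11 \sqrt{74}} \cdot 992 = 372198 - \frac{2976}{2985 + 11 \sqrt{74}}$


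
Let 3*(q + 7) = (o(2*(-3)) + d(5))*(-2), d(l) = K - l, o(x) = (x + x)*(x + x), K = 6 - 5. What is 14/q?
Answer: -6/43 ≈ -0.13953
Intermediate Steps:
K = 1
o(x) = 4*x**2 (o(x) = (2*x)*(2*x) = 4*x**2)
d(l) = 1 - l
q = -301/3 (q = -7 + ((4*(2*(-3))**2 + (1 - 1*5))*(-2))/3 = -7 + ((4*(-6)**2 + (1 - 5))*(-2))/3 = -7 + ((4*36 - 4)*(-2))/3 = -7 + ((144 - 4)*(-2))/3 = -7 + (140*(-2))/3 = -7 + (1/3)*(-280) = -7 - 280/3 = -301/3 ≈ -100.33)
14/q = 14/(-301/3) = 14*(-3/301) = -6/43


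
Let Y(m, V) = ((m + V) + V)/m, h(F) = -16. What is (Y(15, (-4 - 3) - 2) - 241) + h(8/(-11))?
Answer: -1286/5 ≈ -257.20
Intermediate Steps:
Y(m, V) = (m + 2*V)/m (Y(m, V) = ((V + m) + V)/m = (m + 2*V)/m)
(Y(15, (-4 - 3) - 2) - 241) + h(8/(-11)) = ((15 + 2*((-4 - 3) - 2))/15 - 241) - 16 = ((15 + 2*(-7 - 2))/15 - 241) - 16 = ((15 + 2*(-9))/15 - 241) - 16 = ((15 - 18)/15 - 241) - 16 = ((1/15)*(-3) - 241) - 16 = (-⅕ - 241) - 16 = -1206/5 - 16 = -1286/5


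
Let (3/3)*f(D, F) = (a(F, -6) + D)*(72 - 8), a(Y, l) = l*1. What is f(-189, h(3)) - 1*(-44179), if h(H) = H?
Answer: 31699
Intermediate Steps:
a(Y, l) = l
f(D, F) = -384 + 64*D (f(D, F) = (-6 + D)*(72 - 8) = (-6 + D)*64 = -384 + 64*D)
f(-189, h(3)) - 1*(-44179) = (-384 + 64*(-189)) - 1*(-44179) = (-384 - 12096) + 44179 = -12480 + 44179 = 31699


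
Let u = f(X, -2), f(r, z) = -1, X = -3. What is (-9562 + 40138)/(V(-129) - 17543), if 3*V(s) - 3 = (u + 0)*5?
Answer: -91728/52631 ≈ -1.7429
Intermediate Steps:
u = -1
V(s) = -⅔ (V(s) = 1 + ((-1 + 0)*5)/3 = 1 + (-1*5)/3 = 1 + (⅓)*(-5) = 1 - 5/3 = -⅔)
(-9562 + 40138)/(V(-129) - 17543) = (-9562 + 40138)/(-⅔ - 17543) = 30576/(-52631/3) = 30576*(-3/52631) = -91728/52631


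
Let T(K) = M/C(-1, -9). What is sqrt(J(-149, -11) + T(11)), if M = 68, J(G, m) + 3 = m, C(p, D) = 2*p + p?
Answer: I*sqrt(330)/3 ≈ 6.0553*I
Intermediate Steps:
C(p, D) = 3*p
J(G, m) = -3 + m
T(K) = -68/3 (T(K) = 68/((3*(-1))) = 68/(-3) = 68*(-1/3) = -68/3)
sqrt(J(-149, -11) + T(11)) = sqrt((-3 - 11) - 68/3) = sqrt(-14 - 68/3) = sqrt(-110/3) = I*sqrt(330)/3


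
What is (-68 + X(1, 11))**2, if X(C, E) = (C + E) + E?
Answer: 2025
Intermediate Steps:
X(C, E) = C + 2*E
(-68 + X(1, 11))**2 = (-68 + (1 + 2*11))**2 = (-68 + (1 + 22))**2 = (-68 + 23)**2 = (-45)**2 = 2025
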